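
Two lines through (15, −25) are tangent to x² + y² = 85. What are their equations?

A line y − (−25) = m(x − (15)) is tangent when its distance from (0, 0) is √85:
[m·(−15) − (25)]² = 85(m² + 1)
14m² + 75m + 54 = 0, so m = −6/7 or m = −9/2.
Through (15, −25) these give 6x + 7y = −85 and 9x + 2y = 85.

6x + 7y = −85 and 9x + 2y = 85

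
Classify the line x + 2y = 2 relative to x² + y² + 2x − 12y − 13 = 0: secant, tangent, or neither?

Centre (−1, 6), r² = 50. Distance² from centre to line = (9)²/5 = 81/5.
Since d² < r², the line cuts the circle twice.

secant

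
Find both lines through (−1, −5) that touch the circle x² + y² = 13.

Let a tangent through (−1, −5) have slope m. Its distance from (0, 0) must equal √13:
[m·(1) − (5)]² = 13(m² + 1)
6m² + 5m − 6 = 0, so m = −3/2 or m = 2/3.
With m = −3/2: 3x + 2y = −13. With m = 2/3: 2x − 3y = 13.

3x + 2y = −13 and 2x − 3y = 13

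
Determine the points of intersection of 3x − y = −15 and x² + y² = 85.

(−7, −6) and (−2, 9)

From the line, y = 3x + 15. Substituting:
10x² + 90x + 140 = 0  ⟹  x² + 9x + 14 = 0
x = −2 or x = −7, giving (−2, 9) and (−7, −6).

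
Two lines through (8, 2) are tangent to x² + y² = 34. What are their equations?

A line y − (2) = m(x − (8)) is tangent when its distance from (0, 0) is √34:
[m·(−8) − (−2)]² = 34(m² + 1)
15m² − 16m − 15 = 0, so m = −3/5 or m = 5/3.
With m = −3/5: 3x + 5y = 34. With m = 5/3: 5x − 3y = 34.

3x + 5y = 34 and 5x − 3y = 34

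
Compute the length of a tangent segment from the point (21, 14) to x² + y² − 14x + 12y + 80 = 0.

The centre is (7, −6) and r = √5. The square of the distance from P to the centre is 196 + 400 = 596.
Power of the point: PT² = |PO|² − r² = 591, so PT = √591.

√591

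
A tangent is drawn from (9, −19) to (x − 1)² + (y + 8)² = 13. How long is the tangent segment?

With centre O = (1, −8), |OP|² = 185 and r² = 13.
Power of the point: PT² = |PO|² − r² = 172, so PT = 2√43.

2√43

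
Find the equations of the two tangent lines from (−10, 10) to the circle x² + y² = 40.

x + 3y = 20 and 3x + y = −20

Let a tangent through (−10, 10) have slope m. Its distance from (0, 0) must equal 2√10:
[m·(10) − (−10)]² = 40(m² + 1)
3m² + 10m + 3 = 0, so m = −1/3 or m = −3.
Through (−10, 10) these give x + 3y = 20 and 3x + y = −20.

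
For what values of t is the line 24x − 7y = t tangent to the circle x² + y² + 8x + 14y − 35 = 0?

For a tangent, require d(centre, line) = r = 10.
|24·(−4) − 7·(−7) − t| / √625 = 10
|t − (−47)| = 10·25, so t = 203 or t = −297.

t = −297 or t = 203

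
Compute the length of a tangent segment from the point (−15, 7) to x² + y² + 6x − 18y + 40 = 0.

Centre (−3, 9), r² = 50. |PO|² = (−12)² + (−2)² = 148.
By the tangent–radius right angle, tangent length = √(|PO|² − r²) = √98 = 7√2.

7√2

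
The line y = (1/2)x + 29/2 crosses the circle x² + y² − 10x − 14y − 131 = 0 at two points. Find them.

Substitute y = (29 + x)/2:
5x² − 10x − 495 = 0  ⟹  x² − 2x − 99 = 0
x = 11 or x = −9, giving (11, 20) and (−9, 10).

(−9, 10) and (11, 20)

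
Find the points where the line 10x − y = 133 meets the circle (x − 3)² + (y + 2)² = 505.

From the line, y = 10x − 133. Substituting:
101x² − 2626x + 16665 = 0  ⟹  x² − 26x + 165 = 0
x = 15 or x = 11, giving (15, 17) and (11, −23).

(11, −23) and (15, 17)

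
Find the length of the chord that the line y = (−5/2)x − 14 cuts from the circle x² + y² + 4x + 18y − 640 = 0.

Centre (−2, −9), r² = 725. Perpendicular distance d from centre to line = |0| / √29 = 0/√29.
Half the chord is √(r² − d²) = √(725), so the full chord is 10√29.

10√29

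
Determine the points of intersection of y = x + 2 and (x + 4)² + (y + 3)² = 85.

Substitute y = x + 2:
2x² + 18x − 44 = 0  ⟹  x² + 9x − 22 = 0
x = 2 or x = −11, giving (2, 4) and (−11, −9).

(−11, −9) and (2, 4)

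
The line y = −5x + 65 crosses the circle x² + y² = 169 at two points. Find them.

(12, 5) and (13, 0)

Substitute y = −5x + 65:
26x² − 650x + 4056 = 0  ⟹  x² − 25x + 156 = 0
x = 13 or x = 12, giving (13, 0) and (12, 5).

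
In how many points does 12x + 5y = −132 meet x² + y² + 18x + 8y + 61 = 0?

d² = (12·(−9) + 5·(−4) − (−132))²/169 = 16/169; r² = 36.
Since d² < r², the line cuts the circle twice.

2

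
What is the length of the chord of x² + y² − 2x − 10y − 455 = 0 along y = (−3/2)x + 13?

12√13

The distance from (1, 5) to the line is 13/√13, and r² = 481.
Half the chord is √(r² − d²) = √(468), so the full chord is 12√13.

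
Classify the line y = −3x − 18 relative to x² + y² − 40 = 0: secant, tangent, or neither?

Substituting the line into the circle gives 10x² + 108x + 284 = 0.
Δ = 11664 − 11360 = 304.
Two real roots: the line is a secant.

secant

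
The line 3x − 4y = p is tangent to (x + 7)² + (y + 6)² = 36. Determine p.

For a tangent, require d(centre, line) = r = 6.
|3·(−7) − 4·(−6) − p| / √25 = 6
|p − (3)| = 6·5, so p = 33 or p = −27.

p = −27 or p = 33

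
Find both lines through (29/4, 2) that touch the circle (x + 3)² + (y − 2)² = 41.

4x − 5y = 19 and 4x + 5y = 39

A line y − (2) = m(x − (29/4)) is tangent when its distance from (−3, 2) is √41:
[m·(−41/4) − (0)]² = 41(m² + 1)
25m² − 16 = 0, so m = 4/5 or m = −4/5.
With m = 4/5: 4x − 5y = 19. With m = −4/5: 4x + 5y = 39.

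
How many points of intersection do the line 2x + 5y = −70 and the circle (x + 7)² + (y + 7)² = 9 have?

0

Substituting the line into the circle gives 29x² + 490x + 2225 = 0.
Δ = 240100 − 258100 = −18000.
No real roots: the line does not meet the circle.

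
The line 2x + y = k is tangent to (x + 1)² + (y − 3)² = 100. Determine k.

The line touches the circle iff its distance from (−1, 3) is 10:
|2·(−1) + 1·3 − k| / √5 = 10
|k − (1)| = 10√5.

k = 1 ± 10√5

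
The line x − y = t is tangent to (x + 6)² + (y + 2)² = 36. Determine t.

The line touches the circle iff its distance from (−6, −2) is 6:
|1·(−6) − 1·(−2) − t| / √2 = 6
|t − (−4)| = 6√2.

t = −4 ± 6√2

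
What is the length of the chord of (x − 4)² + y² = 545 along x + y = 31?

The distance from (4, 0) to the line is 27/√2, and r² = 545.
Chord = 2√(r² − d²) = 2·√(361/2) = 19√2.

19√2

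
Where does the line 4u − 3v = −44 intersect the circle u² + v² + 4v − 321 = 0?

Express v = (44 + 4u)/3 and substitute into the circle:
25u² + 400u − 425 = 0  ⟹  u² + 16u − 17 = 0
u = 1 or u = −17, giving (1, 16) and (−17, −8).

(−17, −8) and (1, 16)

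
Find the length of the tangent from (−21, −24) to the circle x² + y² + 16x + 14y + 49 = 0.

√394

The centre is (−8, −7) and r = 8. The square of the distance from P to the centre is 169 + 289 = 458.
Power of the point: PT² = |PO|² − r² = 394, so PT = √394.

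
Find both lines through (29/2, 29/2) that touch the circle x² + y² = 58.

3x − 7y = −58 and 7x − 3y = 58

A line y − (29/2) = m(x − (29/2)) is tangent when its distance from (0, 0) is √58:
[m·(−29/2) − (−29/2)]² = 58(m² + 1)
21m² − 58m + 21 = 0, so m = 3/7 or m = 7/3.
Through (29/2, 29/2) these give 3x − 7y = −58 and 7x − 3y = 58.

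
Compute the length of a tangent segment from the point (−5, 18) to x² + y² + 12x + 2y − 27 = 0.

Centre (−6, −1), r² = 64. |PO|² = (1)² + (19)² = 362.
The tangent meets the radius at right angles, so tangent² = |PO|² − r² = 362 − 64 = 298.

√298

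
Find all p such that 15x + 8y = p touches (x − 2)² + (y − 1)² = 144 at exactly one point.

p = −166 or p = 242

For a tangent, require d(centre, line) = r = 12.
|15·2 + 8·1 − p| / √289 = 12
|p − (38)| = 12·17, so p = 242 or p = −166.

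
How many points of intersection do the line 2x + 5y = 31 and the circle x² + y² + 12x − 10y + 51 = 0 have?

0

d² = (2·(−6) + 5·5 − (31))²/29 = 324/29; r² = 10.
Since d² > r², the line lies outside the circle.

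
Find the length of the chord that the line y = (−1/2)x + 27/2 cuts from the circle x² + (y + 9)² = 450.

6√5

Substitute y = (27 − x)/2:
5x² − 90x + 225 = 0  ⟹  x² − 18x + 45 = 0
x = 15 or x = 3, giving (15, 6) and (3, 12).
|(15, 6) − (3, 12)| = √((12)² + (−6)²) = 6√5.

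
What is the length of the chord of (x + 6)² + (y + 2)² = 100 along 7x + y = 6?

The distance from (−6, −2) to the line is 50/√50, and r² = 100.
Chord = 2√(r² − d²) = 2·√(50) = 10√2.

10√2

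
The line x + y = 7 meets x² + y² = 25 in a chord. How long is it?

√2

Substitute y = −x + 7:
2x² − 14x + 24 = 0  ⟹  x² − 7x + 12 = 0
x = 4 or x = 3, giving (4, 3) and (3, 4).
Chord length = distance between (4, 3) and (3, 4) = √2 = √2.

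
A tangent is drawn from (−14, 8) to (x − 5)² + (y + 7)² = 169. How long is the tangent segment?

√417

The centre is (5, −7) and r = 13. The square of the distance from P to the centre is 361 + 225 = 586.
Power of the point: PT² = |PO|² − r² = 417, so PT = √417.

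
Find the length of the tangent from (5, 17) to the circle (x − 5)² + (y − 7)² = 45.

Centre (5, 7), r² = 45. |PO|² = (0)² + (10)² = 100.
Power of the point: PT² = |PO|² − r² = 55, so PT = √55.

√55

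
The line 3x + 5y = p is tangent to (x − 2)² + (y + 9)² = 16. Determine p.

Tangency holds when the distance from the centre (2, −9) to the line equals the radius 4:
|3·2 + 5·(−9) − p| / √34 = 4
|p − (−39)| = 4√34.

p = −39 ± 4√34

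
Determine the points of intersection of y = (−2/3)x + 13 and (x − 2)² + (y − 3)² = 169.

Substitute y = (39 − 2x)/3:
13x² − 156x − 585 = 0  ⟹  x² − 12x − 45 = 0
x = 15 or x = −3, giving (15, 3) and (−3, 15).

(−3, 15) and (15, 3)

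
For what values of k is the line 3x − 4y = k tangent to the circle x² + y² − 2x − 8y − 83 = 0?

The line touches the circle iff its distance from (1, 4) is 10:
|3·1 − 4·4 − k| / √25 = 10
|k − (−13)| = 10·5, so k = 37 or k = −63.

k = −63 or k = 37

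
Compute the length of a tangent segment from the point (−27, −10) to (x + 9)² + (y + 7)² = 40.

√293

Centre (−9, −7), r² = 40. |PO|² = (−18)² + (−3)² = 333.
By the tangent–radius right angle, tangent length = √(|PO|² − r²) = √293.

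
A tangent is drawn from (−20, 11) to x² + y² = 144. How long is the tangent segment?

With centre O = (0, 0), |OP|² = 521 and r² = 144.
The tangent meets the radius at right angles, so tangent² = |PO|² − r² = 521 − 144 = 377.

√377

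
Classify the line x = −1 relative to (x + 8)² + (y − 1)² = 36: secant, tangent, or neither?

Substituting the line into the circle gives y² − 2y + 14 = 0.
Discriminant = (−2)² − 4·1·(14) = −52 < 0.
No real roots: the line does not meet the circle.

neither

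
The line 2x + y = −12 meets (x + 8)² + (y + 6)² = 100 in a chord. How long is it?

Centre (−8, −6), r² = 100. Perpendicular distance d from centre to line = |−10| / √5 = 10/√5.
Half the chord is √(r² − d²) = √(80), so the full chord is 8√5.

8√5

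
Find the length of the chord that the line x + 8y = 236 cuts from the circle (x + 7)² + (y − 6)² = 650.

Substitute y = (236 − x)/8:
65x² + 520x − 3120 = 0  ⟹  x² + 8x − 48 = 0
x = 4 or x = −12, giving (4, 29) and (−12, 31).
|(4, 29) − (−12, 31)| = √((16)² + (−2)²) = 2√65.

2√65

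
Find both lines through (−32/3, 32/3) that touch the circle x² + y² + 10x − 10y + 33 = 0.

Let a tangent through (−32/3, 32/3) have slope m. Its distance from (−5, 5) must equal √17:
(17/3m − (−17/3))² = 17(m² + 1)
4m² + 17m + 4 = 0, so m = −4 or m = −1/4.
With m = −4: 4x + y = −32. With m = −1/4: x + 4y = 32.

4x + y = −32 and x + 4y = 32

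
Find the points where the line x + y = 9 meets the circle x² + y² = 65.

(1, 8) and (8, 1)

Express y = −x + 9 and substitute into the circle:
2x² − 18x + 16 = 0  ⟹  x² − 9x + 8 = 0
x = 8 or x = 1, giving (8, 1) and (1, 8).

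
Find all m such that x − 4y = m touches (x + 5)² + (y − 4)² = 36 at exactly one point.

Tangency holds when the distance from the centre (−5, 4) to the line equals the radius 6:
|1·(−5) − 4·4 − m| / √17 = 6
|m − (−21)| = 6√17.

m = −21 ± 6√17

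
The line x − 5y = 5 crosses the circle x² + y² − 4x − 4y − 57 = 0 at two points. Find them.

From the line, y = (−5 + x)/5. Substituting:
26x² − 130x − 1300 = 0  ⟹  x² − 5x − 50 = 0
x = 10 or x = −5, giving (10, 1) and (−5, −2).

(−5, −2) and (10, 1)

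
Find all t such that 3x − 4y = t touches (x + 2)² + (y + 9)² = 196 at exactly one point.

The line touches the circle iff its distance from (−2, −9) is 14:
|3·(−2) − 4·(−9) − t| / √25 = 14
|t − (30)| = 14·5, so t = 100 or t = −40.

t = −40 or t = 100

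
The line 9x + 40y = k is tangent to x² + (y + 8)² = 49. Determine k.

k = −607 or k = −33

Tangency holds when the distance from the centre (0, −8) to the line equals the radius 7:
|9·0 + 40·(−8) − k| / √1681 = 7
|k − (−320)| = 7·41, so k = −33 or k = −607.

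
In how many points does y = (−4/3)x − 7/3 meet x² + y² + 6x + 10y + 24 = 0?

0

Substituting the line into the circle gives 25x² − 10x + 55 = 0.
Discriminant = (−10)² − 4·25·(55) = −5400 < 0.
No real roots: the line does not meet the circle.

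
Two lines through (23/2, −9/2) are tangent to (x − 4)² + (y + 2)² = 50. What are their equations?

Write the tangent as mx − y + (−9/2 − m·(23/2)) = 0 and set its distance from the centre to 5√2:
[m·(−15/2) − (5/2)]² = 50(m² + 1)
m² + 6m − 7 = 0, so m = −7 or m = 1.
With m = −7: 7x + y = 76. With m = 1: x − y = 16.

7x + y = 76 and x − y = 16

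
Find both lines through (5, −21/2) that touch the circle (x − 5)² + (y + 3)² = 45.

Let a tangent through (5, −21/2) have slope m. Its distance from (5, −3) must equal 3√5:
(0m − (15/2))² = 45(m² + 1)
4m² − 1 = 0, so m = −1/2 or m = 1/2.
Through (5, −21/2) these give x + 2y = −16 and x − 2y = 26.

x + 2y = −16 and x − 2y = 26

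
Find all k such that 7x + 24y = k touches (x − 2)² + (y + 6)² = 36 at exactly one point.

The line touches the circle iff its distance from (2, −6) is 6:
|7·2 + 24·(−6) − k| / √625 = 6
|k − (−130)| = 6·25, so k = 20 or k = −280.

k = −280 or k = 20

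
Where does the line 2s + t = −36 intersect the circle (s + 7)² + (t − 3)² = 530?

(−26, 16) and (−8, −20)

Express t = −2s − 36 and substitute into the circle:
5s² + 170s + 1040 = 0  ⟹  s² + 34s + 208 = 0
s = −8 or s = −26, giving (−8, −20) and (−26, 16).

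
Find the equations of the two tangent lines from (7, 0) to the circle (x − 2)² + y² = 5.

x + 2y = 7 and x − 2y = 7

Let a tangent through (7, 0) have slope m. Its distance from (2, 0) must equal √5:
(−5m − (0))² = 5(m² + 1)
4m² − 1 = 0, so m = −1/2 or m = 1/2.
With m = −1/2: x + 2y = 7. With m = 1/2: x − 2y = 7.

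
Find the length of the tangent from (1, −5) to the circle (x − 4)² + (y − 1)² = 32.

√13

Centre (4, 1), r² = 32. |PO|² = (−3)² + (−6)² = 45.
By the tangent–radius right angle, tangent length = √(|PO|² − r²) = √13.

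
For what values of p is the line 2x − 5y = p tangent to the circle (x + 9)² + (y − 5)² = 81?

p = −43 ± 9√29

Tangency holds when the distance from the centre (−9, 5) to the line equals the radius 9:
|2·(−9) − 5·5 − p| / √29 = 9
|p − (−43)| = 9√29.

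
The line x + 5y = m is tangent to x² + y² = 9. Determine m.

For a tangent, require d(centre, line) = r = 3.
|1·0 + 5·0 − m| / √26 = 3
|m| = 3√26.

m = ±3√26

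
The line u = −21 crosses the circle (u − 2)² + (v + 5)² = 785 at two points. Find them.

(−21, −21) and (−21, 11)

The line gives u = −21. Substituting into the circle:
v² + 10v − 231 = 0
v = 11 or v = −21, giving (−21, 11) and (−21, −21).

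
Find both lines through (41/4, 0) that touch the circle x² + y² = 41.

Let a tangent through (41/4, 0) have slope m. Its distance from (0, 0) must equal √41:
(−41/4m − (0))² = 41(m² + 1)
25m² − 16 = 0, so m = 4/5 or m = −4/5.
With m = 4/5: 4x − 5y = 41. With m = −4/5: 4x + 5y = 41.

4x − 5y = 41 and 4x + 5y = 41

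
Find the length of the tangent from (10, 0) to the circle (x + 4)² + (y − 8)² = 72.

2√47

Centre (−4, 8), r² = 72. |PO|² = (14)² + (−8)² = 260.
By the tangent–radius right angle, tangent length = √(|PO|² − r²) = √188 = 2√47.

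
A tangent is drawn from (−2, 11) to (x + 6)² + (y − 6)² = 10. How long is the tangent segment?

√31

Centre (−6, 6), r² = 10. |PO|² = (4)² + (5)² = 41.
Power of the point: PT² = |PO|² − r² = 31, so PT = √31.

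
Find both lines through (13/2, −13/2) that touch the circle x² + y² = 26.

A line y − (−13/2) = m(x − (13/2)) is tangent when its distance from (0, 0) is √26:
(−13/2m − (13/2))² = 26(m² + 1)
5m² + 26m + 5 = 0, so m = −1/5 or m = −5.
With m = −1/5: x + 5y = −26. With m = −5: 5x + y = 26.

x + 5y = −26 and 5x + y = 26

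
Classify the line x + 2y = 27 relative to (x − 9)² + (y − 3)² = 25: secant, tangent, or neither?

Centre (9, 3), r² = 25. Distance² from centre to line = (−12)²/5 = 144/5.
Since d² > r², the line lies outside the circle.

neither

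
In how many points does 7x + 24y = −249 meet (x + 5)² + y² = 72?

0

Centre (−5, 0), r² = 72. Distance² from centre to line = (214)²/625 = 45796/625.
Since d² > r², the line lies outside the circle.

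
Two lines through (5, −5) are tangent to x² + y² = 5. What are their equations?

2x + y = 5 and x + 2y = −5

A line y − (−5) = m(x − (5)) is tangent when its distance from (0, 0) is √5:
(−5m − (5))² = 5(m² + 1)
2m² + 5m + 2 = 0, so m = −2 or m = −1/2.
With m = −2: 2x + y = 5. With m = −1/2: x + 2y = −5.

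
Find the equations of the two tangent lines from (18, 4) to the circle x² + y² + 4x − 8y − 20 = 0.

x − 3y = 6 and x + 3y = 30

Let a tangent through (18, 4) have slope m. Its distance from (−2, 4) must equal 2√10:
[m·(−20) − (0)]² = 40(m² + 1)
9m² − 1 = 0, so m = 1/3 or m = −1/3.
Through (18, 4) these give x − 3y = 6 and x + 3y = 30.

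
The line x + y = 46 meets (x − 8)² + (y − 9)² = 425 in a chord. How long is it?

3√2

Substitute y = −x + 46:
2x² − 90x + 1008 = 0  ⟹  x² − 45x + 504 = 0
x = 24 or x = 21, giving (24, 22) and (21, 25).
Chord length = distance between (24, 22) and (21, 25) = √18 = 3√2.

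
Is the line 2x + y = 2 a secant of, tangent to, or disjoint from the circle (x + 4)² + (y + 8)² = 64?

d² = (2·(−4) + 1·(−8) − (2))²/5 = 324/5; r² = 64.
Since d² > r², the line lies outside the circle.

disjoint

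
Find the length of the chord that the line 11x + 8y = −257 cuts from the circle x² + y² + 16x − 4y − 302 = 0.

2√185

Express y = (−257 − 11x)/8 and substitute into the circle:
185x² + 7030x + 54945 = 0  ⟹  x² + 38x + 297 = 0
x = −11 or x = −27, giving (−11, −17) and (−27, 5).
Chord length = distance between (−11, −17) and (−27, 5) = √740 = 2√185.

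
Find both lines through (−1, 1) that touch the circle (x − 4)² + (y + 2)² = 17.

x − 4y = −5 and 4x + y = −3

Write the tangent as mx − y + (1 − m·(−1)) = 0 and set its distance from the centre to √17:
(5m − (−3))² = 17(m² + 1)
4m² + 15m − 4 = 0, so m = 1/4 or m = −4.
With m = 1/4: x − 4y = −5. With m = −4: 4x + y = −3.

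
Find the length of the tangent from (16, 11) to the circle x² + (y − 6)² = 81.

10√2

With centre O = (0, 6), |OP|² = 281 and r² = 81.
The tangent meets the radius at right angles, so tangent² = |PO|² − r² = 281 − 81 = 200.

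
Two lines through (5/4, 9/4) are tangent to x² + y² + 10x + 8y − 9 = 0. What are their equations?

Write the tangent as mx − y + (9/4 − m·(5/4)) = 0 and set its distance from the centre to 5√2:
(−25/4m − (−25/4))² = 50(m² + 1)
7m² + 50m + 7 = 0, so m = −7 or m = −1/7.
With m = −7: 7x + y = 11. With m = −1/7: x + 7y = 17.

7x + y = 11 and x + 7y = 17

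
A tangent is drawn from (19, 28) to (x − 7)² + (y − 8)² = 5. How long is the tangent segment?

7√11

The centre is (7, 8) and r = √5. The square of the distance from P to the centre is 144 + 400 = 544.
The tangent meets the radius at right angles, so tangent² = |PO|² − r² = 544 − 5 = 539.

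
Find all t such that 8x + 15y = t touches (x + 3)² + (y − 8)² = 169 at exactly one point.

Tangency holds when the distance from the centre (−3, 8) to the line equals the radius 13:
|8·(−3) + 15·8 − t| / √289 = 13
|t − (96)| = 13·17, so t = 317 or t = −125.

t = −125 or t = 317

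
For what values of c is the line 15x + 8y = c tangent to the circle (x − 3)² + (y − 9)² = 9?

For a tangent, require d(centre, line) = r = 3.
|15·3 + 8·9 − c| / √289 = 3
|c − (117)| = 3·17, so c = 168 or c = 66.

c = 66 or c = 168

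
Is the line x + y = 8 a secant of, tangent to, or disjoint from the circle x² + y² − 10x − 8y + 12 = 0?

Substituting the line into the circle gives 2x² − 18x + 12 = 0.
Discriminant = (−18)² − 4·2·(12) = 228 > 0.
Two real roots: the line is a secant.

secant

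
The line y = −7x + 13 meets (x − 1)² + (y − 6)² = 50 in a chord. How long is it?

From the line, y = −7x + 13. Substituting:
50x² − 100x = 0  ⟹  x² − 2x = 0
x = 2 or x = 0, giving (2, −1) and (0, 13).
Chord length = distance between (2, −1) and (0, 13) = √200 = 10√2.

10√2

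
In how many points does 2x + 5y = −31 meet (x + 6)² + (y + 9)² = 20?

0

d² = (2·(−6) + 5·(−9) − (−31))²/29 = 676/29; r² = 20.
Since d² > r², the line lies outside the circle.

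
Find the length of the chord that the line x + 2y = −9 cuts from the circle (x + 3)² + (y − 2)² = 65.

The distance from (−3, 2) to the line is 10/√5, and r² = 65.
Half the chord is √(r² − d²) = √(45), so the full chord is 6√5.

6√5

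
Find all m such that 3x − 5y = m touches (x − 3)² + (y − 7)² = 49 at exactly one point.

m = −26 ± 7√34

Tangency holds when the distance from the centre (3, 7) to the line equals the radius 7:
|3·3 − 5·7 − m| / √34 = 7
|m − (−26)| = 7√34.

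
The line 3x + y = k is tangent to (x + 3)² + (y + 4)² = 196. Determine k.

For a tangent, require d(centre, line) = r = 14.
|3·(−3) + 1·(−4) − k| / √10 = 14
|k − (−13)| = 14√10.

k = −13 ± 14√10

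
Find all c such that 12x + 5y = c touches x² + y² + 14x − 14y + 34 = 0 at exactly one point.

c = −153 or c = 55

The line touches the circle iff its distance from (−7, 7) is 8:
|12·(−7) + 5·7 − c| / √169 = 8
|c − (−49)| = 8·13, so c = 55 or c = −153.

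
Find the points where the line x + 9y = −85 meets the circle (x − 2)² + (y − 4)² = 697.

(−22, −7) and (23, −12)

Express y = (−85 − x)/9 and substitute into the circle:
82x² − 82x − 41492 = 0  ⟹  x² − x − 506 = 0
x = 23 or x = −22, giving (23, −12) and (−22, −7).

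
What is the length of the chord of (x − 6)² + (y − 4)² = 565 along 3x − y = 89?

√10

The distance from (6, 4) to the line is 75/√10, and r² = 565.
Half the chord is √(r² − d²) = √(5/2), so the full chord is √10.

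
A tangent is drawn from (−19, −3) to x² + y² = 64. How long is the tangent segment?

3√34

The centre is (0, 0) and r = 8. The square of the distance from P to the centre is 361 + 9 = 370.
Power of the point: PT² = |PO|² − r² = 306, so PT = 3√34.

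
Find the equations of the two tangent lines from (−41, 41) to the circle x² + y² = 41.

A line y − (41) = m(x − (−41)) is tangent when its distance from (0, 0) is √41:
[m·(41) − (−41)]² = 41(m² + 1)
20m² + 41m + 20 = 0, so m = −5/4 or m = −4/5.
With m = −5/4: 5x + 4y = −41. With m = −4/5: 4x + 5y = 41.

5x + 4y = −41 and 4x + 5y = 41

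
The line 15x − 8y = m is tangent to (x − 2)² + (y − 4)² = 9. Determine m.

The line touches the circle iff its distance from (2, 4) is 3:
|15·2 − 8·4 − m| / √289 = 3
|m − (−2)| = 3·17, so m = 49 or m = −53.

m = −53 or m = 49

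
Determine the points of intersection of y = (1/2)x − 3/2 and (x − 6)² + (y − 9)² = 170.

(−1, −2) and (19, 8)

Substitute y = (−3 + x)/2:
5x² − 90x − 95 = 0  ⟹  x² − 18x − 19 = 0
x = 19 or x = −1, giving (19, 8) and (−1, −2).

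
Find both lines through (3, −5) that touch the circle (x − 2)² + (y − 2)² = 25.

Write the tangent as mx − y + (−5 − m·(3)) = 0 and set its distance from the centre to 5:
(−1m − (7))² = 25(m² + 1)
12m² − 7m − 12 = 0, so m = −3/4 or m = 4/3.
With m = −3/4: 3x + 4y = −11. With m = 4/3: 4x − 3y = 27.

3x + 4y = −11 and 4x − 3y = 27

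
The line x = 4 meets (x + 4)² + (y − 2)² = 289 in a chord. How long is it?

30

The line gives x = 4. Substituting into the circle:
y² − 4y − 221 = 0
y = 17 or y = −13, giving (4, 17) and (4, −13).
|(4, 17) − (4, −13)| = √((0)² + (30)²) = 30.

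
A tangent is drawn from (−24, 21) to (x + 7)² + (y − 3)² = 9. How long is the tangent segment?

2√151

With centre O = (−7, 3), |OP|² = 613 and r² = 9.
The tangent meets the radius at right angles, so tangent² = |PO|² − r² = 613 − 9 = 604.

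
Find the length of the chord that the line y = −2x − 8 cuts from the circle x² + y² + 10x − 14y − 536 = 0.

22√5

Centre (−5, 7), r² = 610. Perpendicular distance d from centre to line = |5| / √5 = 5/√5.
Chord = 2√(r² − d²) = 2·√(605) = 22√5.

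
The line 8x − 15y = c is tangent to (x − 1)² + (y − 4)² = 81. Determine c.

c = −205 or c = 101

The line touches the circle iff its distance from (1, 4) is 9:
|8·1 − 15·4 − c| / √289 = 9
|c − (−52)| = 9·17, so c = 101 or c = −205.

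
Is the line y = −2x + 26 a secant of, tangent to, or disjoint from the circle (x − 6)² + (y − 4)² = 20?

tangent

Substituting the line into the circle gives 5x² − 100x + 500 = 0.
Δ = 10000 − 10000 = 0.
A repeated root: the line is tangent.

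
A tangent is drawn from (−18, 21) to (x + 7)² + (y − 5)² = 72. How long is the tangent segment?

Centre (−7, 5), r² = 72. |PO|² = (−11)² + (16)² = 377.
By the tangent–radius right angle, tangent length = √(|PO|² − r²) = √305.

√305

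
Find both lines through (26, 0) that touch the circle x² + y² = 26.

x − 5y = 26 and x + 5y = 26

A line y − (0) = m(x − (26)) is tangent when its distance from (0, 0) is √26:
[m·(−26) − (0)]² = 26(m² + 1)
25m² − 1 = 0, so m = 1/5 or m = −1/5.
With m = 1/5: x − 5y = 26. With m = −1/5: x + 5y = 26.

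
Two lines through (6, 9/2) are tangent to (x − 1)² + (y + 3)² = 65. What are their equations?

x + 8y = 42 and 7x + 4y = 60

Let a tangent through (6, 9/2) have slope m. Its distance from (1, −3) must equal √65:
[m·(−5) − (−15/2)]² = 65(m² + 1)
32m² + 60m + 7 = 0, so m = −1/8 or m = −7/4.
With m = −1/8: x + 8y = 42. With m = −7/4: 7x + 4y = 60.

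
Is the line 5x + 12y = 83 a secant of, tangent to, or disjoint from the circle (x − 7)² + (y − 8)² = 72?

Substituting the line into the circle gives 169x² − 1886x − 3143 = 0.
Discriminant = (−1886)² − 4·169·(−3143) = 5681664 > 0.
Two real roots: the line is a secant.

secant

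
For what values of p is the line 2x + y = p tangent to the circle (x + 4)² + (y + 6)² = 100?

The line touches the circle iff its distance from (−4, −6) is 10:
|2·(−4) + 1·(−6) − p| / √5 = 10
|p − (−14)| = 10√5.

p = −14 ± 10√5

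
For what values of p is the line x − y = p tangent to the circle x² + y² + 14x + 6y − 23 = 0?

p = −4 ± 9√2

The line touches the circle iff its distance from (−7, −3) is 9:
|1·(−7) − 1·(−3) − p| / √2 = 9
|p − (−4)| = 9√2.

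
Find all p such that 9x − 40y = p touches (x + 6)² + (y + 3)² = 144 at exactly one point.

p = −426 or p = 558

The line touches the circle iff its distance from (−6, −3) is 12:
|9·(−6) − 40·(−3) − p| / √1681 = 12
|p − (66)| = 12·41, so p = 558 or p = −426.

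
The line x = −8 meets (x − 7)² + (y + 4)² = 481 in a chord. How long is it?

32

The line gives x = −8. Substituting into the circle:
y² + 8y − 240 = 0
y = 12 or y = −20, giving (−8, 12) and (−8, −20).
Chord length = distance between (−8, 12) and (−8, −20) = √1024 = 32.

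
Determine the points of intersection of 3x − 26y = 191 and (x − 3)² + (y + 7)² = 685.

Express y = (−191 + 3x)/26 and substitute into the circle:
685x² − 4110x − 456895 = 0  ⟹  x² − 6x − 667 = 0
x = 29 or x = −23, giving (29, −4) and (−23, −10).

(−23, −10) and (29, −4)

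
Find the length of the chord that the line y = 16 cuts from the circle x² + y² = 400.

From the line, y = 16. Substituting:
x² − 144 = 0
x = 12 or x = −12, giving (12, 16) and (−12, 16).
|(12, 16) − (−12, 16)| = √((24)² + (0)²) = 24.

24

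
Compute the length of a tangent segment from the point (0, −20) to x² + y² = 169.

Centre (0, 0), r² = 169. |PO|² = (0)² + (−20)² = 400.
By the tangent–radius right angle, tangent length = √(|PO|² − r²) = √231.

√231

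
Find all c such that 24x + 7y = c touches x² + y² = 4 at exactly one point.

c = −50 or c = 50

For a tangent, require d(centre, line) = r = 2.
|24·0 + 7·0 − c| / √625 = 2
|c| = 2·25, so c = 50 or c = −50.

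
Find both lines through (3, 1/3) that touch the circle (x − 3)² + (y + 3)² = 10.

A line y − (1/3) = m(x − (3)) is tangent when its distance from (3, −3) is √10:
[m·(0) − (−10/3)]² = 10(m² + 1)
9m² − 1 = 0, so m = −1/3 or m = 1/3.
Through (3, 1/3) these give x + 3y = 4 and x − 3y = 2.

x + 3y = 4 and x − 3y = 2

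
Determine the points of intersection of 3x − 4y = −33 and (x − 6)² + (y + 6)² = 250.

Express y = (33 + 3x)/4 and substitute into the circle:
25x² + 150x − 175 = 0  ⟹  x² + 6x − 7 = 0
x = 1 or x = −7, giving (1, 9) and (−7, 3).

(−7, 3) and (1, 9)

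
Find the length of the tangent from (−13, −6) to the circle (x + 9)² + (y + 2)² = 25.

With centre O = (−9, −2), |OP|² = 32 and r² = 25.
Power of the point: PT² = |PO|² − r² = 7, so PT = √7.

√7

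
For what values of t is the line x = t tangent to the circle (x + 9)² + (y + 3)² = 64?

Tangency holds when the distance from the centre (−9, −3) to the line equals the radius 8:
|1·(−9) + 0·(−3) − t| / √1 = 8
|t − (−9)| = 8, so t = −1 or t = −17.

t = −17 or t = −1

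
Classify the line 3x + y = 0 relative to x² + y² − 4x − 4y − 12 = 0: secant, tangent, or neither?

secant

Substituting the line into the circle gives 10x² + 8x − 12 = 0.
Δ = 64 − (−480) = 544.
Two real roots: the line is a secant.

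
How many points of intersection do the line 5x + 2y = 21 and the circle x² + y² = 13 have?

0

d² = (5·0 + 2·0 − (21))²/29 = 441/29; r² = 13.
Since d² > r², the line lies outside the circle.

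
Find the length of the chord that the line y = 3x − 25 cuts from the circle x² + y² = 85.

Substitute y = 3x − 25:
10x² − 150x + 540 = 0  ⟹  x² − 15x + 54 = 0
x = 9 or x = 6, giving (9, 2) and (6, −7).
|(9, 2) − (6, −7)| = √((3)² + (9)²) = 3√10.

3√10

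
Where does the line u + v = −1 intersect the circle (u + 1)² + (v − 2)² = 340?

(−15, 14) and (11, −12)

Substitute v = −u − 1:
2u² + 8u − 330 = 0  ⟹  u² + 4u − 165 = 0
u = 11 or u = −15, giving (11, −12) and (−15, 14).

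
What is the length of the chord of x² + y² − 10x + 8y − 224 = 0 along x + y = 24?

√2

Express y = −x + 24 and substitute into the circle:
2x² − 66x + 544 = 0  ⟹  x² − 33x + 272 = 0
x = 17 or x = 16, giving (17, 7) and (16, 8).
|(17, 7) − (16, 8)| = √((1)² + (−1)²) = √2.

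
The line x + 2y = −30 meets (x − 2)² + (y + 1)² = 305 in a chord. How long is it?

10√5

The distance from (2, −1) to the line is 30/√5, and r² = 305.
Half the chord is √(r² − d²) = √(125), so the full chord is 10√5.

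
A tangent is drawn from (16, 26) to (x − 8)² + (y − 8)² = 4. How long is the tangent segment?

8√6

The centre is (8, 8) and r = 2. The square of the distance from P to the centre is 64 + 324 = 388.
By the tangent–radius right angle, tangent length = √(|PO|² − r²) = √384 = 8√6.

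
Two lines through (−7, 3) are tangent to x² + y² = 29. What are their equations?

2x − 5y = −29 and 5x + 2y = −29

Let a tangent through (−7, 3) have slope m. Its distance from (0, 0) must equal √29:
[m·(7) − (−3)]² = 29(m² + 1)
10m² + 21m − 10 = 0, so m = 2/5 or m = −5/2.
With m = 2/5: 2x − 5y = −29. With m = −5/2: 5x + 2y = −29.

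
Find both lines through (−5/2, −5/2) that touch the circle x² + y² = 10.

x + 3y = −10 and 3x + y = −10

Let a tangent through (−5/2, −5/2) have slope m. Its distance from (0, 0) must equal √10:
(5/2m − (5/2))² = 10(m² + 1)
3m² + 10m + 3 = 0, so m = −1/3 or m = −3.
Through (−5/2, −5/2) these give x + 3y = −10 and 3x + y = −10.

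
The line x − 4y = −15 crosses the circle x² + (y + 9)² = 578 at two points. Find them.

(−23, −2) and (17, 8)

From the line, y = (15 + x)/4. Substituting:
17x² + 102x − 6647 = 0  ⟹  x² + 6x − 391 = 0
x = 17 or x = −23, giving (17, 8) and (−23, −2).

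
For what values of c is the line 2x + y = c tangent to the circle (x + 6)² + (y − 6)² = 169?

The line touches the circle iff its distance from (−6, 6) is 13:
|2·(−6) + 1·6 − c| / √5 = 13
|c − (−6)| = 13√5.

c = −6 ± 13√5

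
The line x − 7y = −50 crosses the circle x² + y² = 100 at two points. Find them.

Express y = (50 + x)/7 and substitute into the circle:
50x² + 100x − 2400 = 0  ⟹  x² + 2x − 48 = 0
x = 6 or x = −8, giving (6, 8) and (−8, 6).

(−8, 6) and (6, 8)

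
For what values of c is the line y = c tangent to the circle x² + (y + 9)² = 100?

The line touches the circle iff its distance from (0, −9) is 10:
|0·0 + 1·(−9) − c| / √1 = 10
|c − (−9)| = 10, so c = 1 or c = −19.

c = −19 or c = 1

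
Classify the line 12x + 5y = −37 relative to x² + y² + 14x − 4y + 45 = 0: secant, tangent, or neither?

Substituting the line into the circle gives 169x² + 1478x + 3234 = 0.
Δ = 2184484 − 2186184 = −1700.
No real roots: the line does not meet the circle.

neither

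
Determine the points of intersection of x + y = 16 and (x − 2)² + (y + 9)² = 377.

(6, 10) and (21, −5)

From the line, y = −x + 16. Substituting:
2x² − 54x + 252 = 0  ⟹  x² − 27x + 126 = 0
x = 21 or x = 6, giving (21, −5) and (6, 10).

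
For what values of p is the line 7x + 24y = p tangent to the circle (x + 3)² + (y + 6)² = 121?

p = −440 or p = 110

For a tangent, require d(centre, line) = r = 11.
|7·(−3) + 24·(−6) − p| / √625 = 11
|p − (−165)| = 11·25, so p = 110 or p = −440.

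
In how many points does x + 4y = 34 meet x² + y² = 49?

Substituting the line into the circle gives 17x² − 68x + 372 = 0.
Δ = 4624 − 25296 = −20672.
No real roots: the line does not meet the circle.

0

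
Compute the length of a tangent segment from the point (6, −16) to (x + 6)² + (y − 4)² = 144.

20

With centre O = (−6, 4), |OP|² = 544 and r² = 144.
Power of the point: PT² = |PO|² − r² = 400, so PT = 20.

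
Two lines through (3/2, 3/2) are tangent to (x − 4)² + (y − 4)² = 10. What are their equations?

A line y − (3/2) = m(x − (3/2)) is tangent when its distance from (4, 4) is √10:
[m·(5/2) − (5/2)]² = 10(m² + 1)
3m² + 10m + 3 = 0, so m = −1/3 or m = −3.
With m = −1/3: x + 3y = 6. With m = −3: 3x + y = 6.

x + 3y = 6 and 3x + y = 6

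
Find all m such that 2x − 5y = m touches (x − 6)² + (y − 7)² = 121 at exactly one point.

m = −23 ± 11√29

Tangency holds when the distance from the centre (6, 7) to the line equals the radius 11:
|2·6 − 5·7 − m| / √29 = 11
|m − (−23)| = 11√29.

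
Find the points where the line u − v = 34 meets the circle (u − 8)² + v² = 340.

(20, −14) and (22, −12)

Express v = u − 34 and substitute into the circle:
2u² − 84u + 880 = 0  ⟹  u² − 42u + 440 = 0
u = 22 or u = 20, giving (22, −12) and (20, −14).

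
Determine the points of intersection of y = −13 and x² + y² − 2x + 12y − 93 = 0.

(−8, −13) and (10, −13)

From the line, y = −13. Substituting:
x² − 2x − 80 = 0
x = 10 or x = −8, giving (10, −13) and (−8, −13).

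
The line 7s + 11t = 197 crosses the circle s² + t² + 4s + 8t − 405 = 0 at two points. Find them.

Substitute t = (197 − 7s)/11:
170s² − 2890s + 7140 = 0  ⟹  s² − 17s + 42 = 0
s = 14 or s = 3, giving (14, 9) and (3, 16).

(3, 16) and (14, 9)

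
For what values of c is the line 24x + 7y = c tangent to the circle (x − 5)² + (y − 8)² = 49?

c = 1 or c = 351

The line touches the circle iff its distance from (5, 8) is 7:
|24·5 + 7·8 − c| / √625 = 7
|c − (176)| = 7·25, so c = 351 or c = 1.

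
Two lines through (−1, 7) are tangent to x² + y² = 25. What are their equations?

A line y − (7) = m(x − (−1)) is tangent when its distance from (0, 0) is 5:
[m·(1) − (−7)]² = 25(m² + 1)
12m² − 7m − 12 = 0, so m = −3/4 or m = 4/3.
Through (−1, 7) these give 3x + 4y = 25 and 4x − 3y = −25.

3x + 4y = 25 and 4x − 3y = −25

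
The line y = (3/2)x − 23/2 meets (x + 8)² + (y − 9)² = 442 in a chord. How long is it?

Centre (−8, 9), r² = 442. Perpendicular distance d from centre to line = |−65| / √13 = 65/√13.
Chord = 2√(r² − d²) = 2·√(117) = 6√13.

6√13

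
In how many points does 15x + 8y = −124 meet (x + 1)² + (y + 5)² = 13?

Centre (−1, −5), r² = 13. Distance² from centre to line = (69)²/289 = 4761/289.
Since d² > r², the line lies outside the circle.

0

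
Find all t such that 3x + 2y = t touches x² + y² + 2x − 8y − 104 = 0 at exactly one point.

t = 5 ± 11√13

The line touches the circle iff its distance from (−1, 4) is 11:
|3·(−1) + 2·4 − t| / √13 = 11
|t − (5)| = 11√13.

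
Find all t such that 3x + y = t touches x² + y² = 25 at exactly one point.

t = ±5√10

For a tangent, require d(centre, line) = r = 5.
|3·0 + 1·0 − t| / √10 = 5
|t| = 5√10.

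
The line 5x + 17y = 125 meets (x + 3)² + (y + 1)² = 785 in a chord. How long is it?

3√314

The distance from (−3, −1) to the line is 157/√314, and r² = 785.
Chord = 2√(r² − d²) = 2·√(1413/2) = 3√314.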